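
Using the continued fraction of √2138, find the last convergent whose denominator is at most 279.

√2138 = [46; 4, 5, 5, 4, 92, …] (period length 5).
Convergents:
  p_0/q_0 = 46/1
  p_1/q_1 = 185/4
  p_2/q_2 = 971/21
  p_3/q_3 = 5040/109
  p_4/q_4 = 21131/457
q_3 = 109 ≤ 279 < 457 = q_4, so the answer is 5040/109.

5040/109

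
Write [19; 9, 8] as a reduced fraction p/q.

Fold from the inside: start with 8/1.
  9 + 1/8 = 73/8
  19 + 8/73 = 1395/73

1395/73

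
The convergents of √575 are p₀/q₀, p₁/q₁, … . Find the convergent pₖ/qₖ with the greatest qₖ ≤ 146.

1151/48

√575 = [23; 1, 46, …] (period length 2).
Convergents:
  p_0/q_0 = 23/1
  p_1/q_1 = 24/1
  p_2/q_2 = 1127/47
  p_3/q_3 = 1151/48
  p_4/q_4 = 54073/2255
q_3 = 48 ≤ 146 < 2255 = q_4, so the answer is 1151/48.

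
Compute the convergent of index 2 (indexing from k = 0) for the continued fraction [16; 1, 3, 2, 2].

Using pₖ = aₖpₖ₋₁ + pₖ₋₂, qₖ = aₖqₖ₋₁ + qₖ₋₂ (with p₋₁=1, p₋₂=0, q₋₁=0, q₋₂=1):
  k=0: a=16, p=16, q=1
  k=1: a=1, p=17, q=1
  k=2: a=3, p=67, q=4

67/4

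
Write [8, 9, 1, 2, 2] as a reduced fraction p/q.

551/68

Fold from the inside: start with 2/1.
  2 + 1/2 = 5/2
  1 + 2/5 = 7/5
  9 + 5/7 = 68/7
  8 + 7/68 = 551/68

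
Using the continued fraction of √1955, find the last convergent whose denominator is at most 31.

619/14

√1955 = [44; 4, 1, 1, 1, 4, 88, …] (period length 6).
Convergents:
  p_0/q_0 = 44/1
  p_1/q_1 = 177/4
  p_2/q_2 = 221/5
  p_3/q_3 = 398/9
  p_4/q_4 = 619/14
  p_5/q_5 = 2874/65
q_4 = 14 ≤ 31 < 65 = q_5, so the answer is 619/14.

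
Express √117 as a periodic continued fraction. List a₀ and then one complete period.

[10; 1, 4, 2, 4, 1, 20]

a₀ = ⌊√117⌋ = 10.
With m₀=0, d₀=1 and mₖ₊₁ = dₖaₖ − mₖ, dₖ₊₁ = (n − mₖ₊₁²)/dₖ, aₖ₊₁ = ⌊(a₀+mₖ₊₁)/dₖ₊₁⌋:
  k=1: m=10, d=17, a=1
  k=2: m=7, d=4, a=4
  k=3: m=9, d=9, a=2
  k=4: m=9, d=4, a=4
  k=5: m=7, d=17, a=1
  k=6: m=10, d=1, a=20
d=1 and a=2a₀=20 at k=6, so the next step gives (m, d) = (10, 17) again — its k=1 value — and the period has length 6.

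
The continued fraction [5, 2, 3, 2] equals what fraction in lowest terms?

Fold from the inside: start with 2/1.
  3 + 1/2 = 7/2
  2 + 2/7 = 16/7
  5 + 7/16 = 87/16

87/16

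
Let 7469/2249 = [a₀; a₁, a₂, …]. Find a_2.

8

7469 = 3·2249 + 722   →  a_0 = 3
2249 = 3·722 + 83   →  a_1 = 3
722 = 8·83 + 58   →  a_2 = 8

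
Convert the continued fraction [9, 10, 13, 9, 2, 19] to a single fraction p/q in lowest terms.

444589/48860

Using pₖ = aₖpₖ₋₁ + pₖ₋₂ and qₖ = aₖqₖ₋₁ + qₖ₋₂:
  k=0: a=9, p=9, q=1
  k=1: a=10, p=91, q=10
  k=2: a=13, p=1192, q=131
  k=3: a=9, p=10819, q=1189
  k=4: a=2, p=22830, q=2509
  k=5: a=19, p=444589, q=48860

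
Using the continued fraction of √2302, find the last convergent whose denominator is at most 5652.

221040/4607

√2302 = [47; 1, 46, 1, 94, …] (period length 4).
Convergents:
  p_0/q_0 = 47/1
  p_1/q_1 = 48/1
  p_2/q_2 = 2255/47
  p_3/q_3 = 2303/48
  p_4/q_4 = 218737/4559
  p_5/q_5 = 221040/4607
  p_6/q_6 = 10386577/216481
q_5 = 4607 ≤ 5652 < 216481 = q_6, so the answer is 221040/4607.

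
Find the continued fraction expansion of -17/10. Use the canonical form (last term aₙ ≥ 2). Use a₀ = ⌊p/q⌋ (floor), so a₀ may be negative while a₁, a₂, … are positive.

[-2; 3, 3]

-17 = -2·10 + 3
10 = 3·3 + 1
3 = 3·1 + 0  (stop)
So -17/10 = [-2; 3, 3].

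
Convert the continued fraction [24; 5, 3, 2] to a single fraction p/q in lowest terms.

895/37

Using pₖ = aₖpₖ₋₁ + pₖ₋₂ and qₖ = aₖqₖ₋₁ + qₖ₋₂:
  k=0: a=24, p=24, q=1
  k=1: a=5, p=121, q=5
  k=2: a=3, p=387, q=16
  k=3: a=2, p=895, q=37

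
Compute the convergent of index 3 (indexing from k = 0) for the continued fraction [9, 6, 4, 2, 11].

Using pₖ = aₖpₖ₋₁ + pₖ₋₂, qₖ = aₖqₖ₋₁ + qₖ₋₂ (with p₋₁=1, p₋₂=0, q₋₁=0, q₋₂=1):
  k=0: a=9, p=9, q=1
  k=1: a=6, p=55, q=6
  k=2: a=4, p=229, q=25
  k=3: a=2, p=513, q=56

513/56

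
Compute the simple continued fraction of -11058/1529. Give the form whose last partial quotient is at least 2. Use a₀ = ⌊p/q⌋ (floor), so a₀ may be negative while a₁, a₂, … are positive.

[-8; 1, 3, 3, 3, 1, 8, 3]

-11058 = -8*1529 + 1174
1529 = 1*1174 + 355
1174 = 3*355 + 109
355 = 3*109 + 28
109 = 3*28 + 25
28 = 1*25 + 3
25 = 8*3 + 1
3 = 3*1 + 0  (stop)
So -11058/1529 = [-8; 1, 3, 3, 3, 1, 8, 3].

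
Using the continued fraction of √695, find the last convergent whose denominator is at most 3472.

33639/1276

√695 = [26; 2, 1, 3, 10, 3, 1, 2, 52, …] (period length 8).
Convergents:
  p_0/q_0 = 26/1
  p_1/q_1 = 53/2
  p_2/q_2 = 79/3
  p_3/q_3 = 290/11
  p_4/q_4 = 2979/113
  p_5/q_5 = 9227/350
  p_6/q_6 = 12206/463
  p_7/q_7 = 33639/1276
  p_8/q_8 = 1761434/66815
q_7 = 1276 ≤ 3472 < 66815 = q_8, so the answer is 33639/1276.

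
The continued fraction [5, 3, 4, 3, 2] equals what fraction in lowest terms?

515/97

Fold from the inside: start with 2/1.
  3 + 1/2 = 7/2
  4 + 2/7 = 30/7
  3 + 7/30 = 97/30
  5 + 30/97 = 515/97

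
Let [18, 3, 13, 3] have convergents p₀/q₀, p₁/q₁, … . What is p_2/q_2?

Using pₖ = aₖpₖ₋₁ + pₖ₋₂, qₖ = aₖqₖ₋₁ + qₖ₋₂ (with p₋₁=1, p₋₂=0, q₋₁=0, q₋₂=1):
  k=0: a=18, p=18, q=1
  k=1: a=3, p=55, q=3
  k=2: a=13, p=733, q=40

733/40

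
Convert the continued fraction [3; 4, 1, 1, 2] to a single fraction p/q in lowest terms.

Fold from the inside: start with 2/1.
  1 + 1/2 = 3/2
  1 + 2/3 = 5/3
  4 + 3/5 = 23/5
  3 + 5/23 = 74/23

74/23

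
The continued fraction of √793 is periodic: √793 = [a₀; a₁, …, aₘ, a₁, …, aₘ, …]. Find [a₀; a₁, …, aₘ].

[28; 6, 4, 6, 56]

a₀ = ⌊√793⌋ = 28.
With m₀=0, d₀=1 and mₖ₊₁ = dₖaₖ − mₖ, dₖ₊₁ = (n − mₖ₊₁²)/dₖ, aₖ₊₁ = ⌊(a₀+mₖ₊₁)/dₖ₊₁⌋:
  k=1: m=28, d=9, a=6
  k=2: m=26, d=13, a=4
  k=3: m=26, d=9, a=6
  k=4: m=28, d=1, a=56
d=1 and a=2a₀=56 at k=4, so the next step gives (m, d) = (28, 9) again — its k=1 value — and the period has length 4.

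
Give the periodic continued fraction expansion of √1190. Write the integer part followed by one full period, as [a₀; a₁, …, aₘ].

[34; 2, 68]

a₀ = ⌊√1190⌋ = 34.
With m₀=0, d₀=1 and mₖ₊₁ = dₖaₖ − mₖ, dₖ₊₁ = (n − mₖ₊₁²)/dₖ, aₖ₊₁ = ⌊(a₀+mₖ₊₁)/dₖ₊₁⌋:
  k=1: m=34, d=34, a=2
  k=2: m=34, d=1, a=68
d=1 and a=2a₀=68 at k=2, so the next step gives (m, d) = (34, 34) again — its k=1 value — and the period has length 2.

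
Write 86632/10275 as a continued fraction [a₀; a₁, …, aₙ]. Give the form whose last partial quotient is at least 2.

[8; 2, 3, 7, 11, 18]

86632 = 8*10275 + 4432
10275 = 2*4432 + 1411
4432 = 3*1411 + 199
1411 = 7*199 + 18
199 = 11*18 + 1
18 = 18*1 + 0  (stop)
So 86632/10275 = [8; 2, 3, 7, 11, 18].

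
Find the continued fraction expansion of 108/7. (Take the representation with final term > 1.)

[15; 2, 3]

108 = 15×7 + 3
7 = 2×3 + 1
3 = 3×1 + 0  (stop)
So 108/7 = [15; 2, 3].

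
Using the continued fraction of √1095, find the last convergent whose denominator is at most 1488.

24057/727

√1095 = [33; 11, 66, …] (period length 2).
Convergents:
  p_0/q_0 = 33/1
  p_1/q_1 = 364/11
  p_2/q_2 = 24057/727
  p_3/q_3 = 264991/8008
q_2 = 727 ≤ 1488 < 8008 = q_3, so the answer is 24057/727.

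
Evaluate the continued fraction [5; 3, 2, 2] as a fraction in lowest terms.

90/17

Fold from the inside: start with 2/1.
  2 + 1/2 = 5/2
  3 + 2/5 = 17/5
  5 + 5/17 = 90/17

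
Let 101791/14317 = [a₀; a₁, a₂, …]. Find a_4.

101791 = 7·14317 + 1572   →  a_0 = 7
14317 = 9·1572 + 169   →  a_1 = 9
1572 = 9·169 + 51   →  a_2 = 9
169 = 3·51 + 16   →  a_3 = 3
51 = 3·16 + 3   →  a_4 = 3

3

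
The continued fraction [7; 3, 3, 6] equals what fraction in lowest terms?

460/63

Fold from the inside: start with 6/1.
  3 + 1/6 = 19/6
  3 + 6/19 = 63/19
  7 + 19/63 = 460/63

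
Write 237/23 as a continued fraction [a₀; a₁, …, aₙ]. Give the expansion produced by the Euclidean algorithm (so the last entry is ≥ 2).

237 = 10*23 + 7
23 = 3*7 + 2
7 = 3*2 + 1
2 = 2*1 + 0  (stop)
So 237/23 = [10; 3, 3, 2].

[10; 3, 3, 2]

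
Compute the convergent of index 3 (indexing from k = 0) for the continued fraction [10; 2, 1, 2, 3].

Using pₖ = aₖpₖ₋₁ + pₖ₋₂, qₖ = aₖqₖ₋₁ + qₖ₋₂ (with p₋₁=1, p₋₂=0, q₋₁=0, q₋₂=1):
  k=0: a=10, p=10, q=1
  k=1: a=2, p=21, q=2
  k=2: a=1, p=31, q=3
  k=3: a=2, p=83, q=8

83/8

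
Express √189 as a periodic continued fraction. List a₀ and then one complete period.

a₀ = ⌊√189⌋ = 13.

[13; 1, 2, 1, 26]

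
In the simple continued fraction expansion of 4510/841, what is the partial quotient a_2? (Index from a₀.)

1

4510 = 5·841 + 305   →  a_0 = 5
841 = 2·305 + 231   →  a_1 = 2
305 = 1·231 + 74   →  a_2 = 1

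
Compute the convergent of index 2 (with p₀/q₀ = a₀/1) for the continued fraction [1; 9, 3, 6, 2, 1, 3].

31/28

Using pₖ = aₖpₖ₋₁ + pₖ₋₂, qₖ = aₖqₖ₋₁ + qₖ₋₂ (with p₋₁=1, p₋₂=0, q₋₁=0, q₋₂=1):
  k=0: a=1, p=1, q=1
  k=1: a=9, p=10, q=9
  k=2: a=3, p=31, q=28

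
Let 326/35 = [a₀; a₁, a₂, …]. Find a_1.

3

326 = 9·35 + 11   →  a_0 = 9
35 = 3·11 + 2   →  a_1 = 3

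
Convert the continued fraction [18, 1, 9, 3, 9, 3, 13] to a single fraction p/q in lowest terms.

226138/11963

Using pₖ = aₖpₖ₋₁ + pₖ₋₂ and qₖ = aₖqₖ₋₁ + qₖ₋₂:
  k=0: a=18, p=18, q=1
  k=1: a=1, p=19, q=1
  k=2: a=9, p=189, q=10
  k=3: a=3, p=586, q=31
  k=4: a=9, p=5463, q=289
  k=5: a=3, p=16975, q=898
  k=6: a=13, p=226138, q=11963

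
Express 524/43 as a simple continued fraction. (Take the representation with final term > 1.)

[12; 5, 2, 1, 2]

524 = 12×43 + 8
43 = 5×8 + 3
8 = 2×3 + 2
3 = 1×2 + 1
2 = 2×1 + 0  (stop)
So 524/43 = [12; 5, 2, 1, 2].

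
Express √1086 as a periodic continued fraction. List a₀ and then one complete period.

[32; 1, 20, 1, 64]

a₀ = ⌊√1086⌋ = 32.
With m₀=0, d₀=1 and mₖ₊₁ = dₖaₖ − mₖ, dₖ₊₁ = (n − mₖ₊₁²)/dₖ, aₖ₊₁ = ⌊(a₀+mₖ₊₁)/dₖ₊₁⌋:
  k=1: m=32, d=62, a=1
  k=2: m=30, d=3, a=20
  k=3: m=30, d=62, a=1
  k=4: m=32, d=1, a=64
d=1 and a=2a₀=64 at k=4, so the next step gives (m, d) = (32, 62) again — its k=1 value — and the period has length 4.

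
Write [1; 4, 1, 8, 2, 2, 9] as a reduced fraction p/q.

Fold from the inside: start with 9/1.
  2 + 1/9 = 19/9
  2 + 9/19 = 47/19
  8 + 19/47 = 395/47
  1 + 47/395 = 442/395
  4 + 395/442 = 2163/442
  1 + 442/2163 = 2605/2163

2605/2163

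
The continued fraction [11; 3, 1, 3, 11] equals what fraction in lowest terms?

Fold from the inside: start with 11/1.
  3 + 1/11 = 34/11
  1 + 11/34 = 45/34
  3 + 34/45 = 169/45
  11 + 45/169 = 1904/169

1904/169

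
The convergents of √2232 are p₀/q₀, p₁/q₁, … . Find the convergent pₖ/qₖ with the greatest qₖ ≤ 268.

7937/168

√2232 = [47; 4, 10, 4, 94, …] (period length 4).
Convergents:
  p_0/q_0 = 47/1
  p_1/q_1 = 189/4
  p_2/q_2 = 1937/41
  p_3/q_3 = 7937/168
  p_4/q_4 = 748015/15833
q_3 = 168 ≤ 268 < 15833 = q_4, so the answer is 7937/168.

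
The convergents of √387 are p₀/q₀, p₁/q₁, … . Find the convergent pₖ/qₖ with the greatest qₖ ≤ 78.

1141/58

√387 = [19; 1, 2, 19, 2, 1, 38, …] (period length 6).
Convergents:
  p_0/q_0 = 19/1
  p_1/q_1 = 20/1
  p_2/q_2 = 59/3
  p_3/q_3 = 1141/58
  p_4/q_4 = 2341/119
q_3 = 58 ≤ 78 < 119 = q_4, so the answer is 1141/58.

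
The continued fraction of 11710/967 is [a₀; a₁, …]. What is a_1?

11710 = 12·967 + 106   →  a_0 = 12
967 = 9·106 + 13   →  a_1 = 9

9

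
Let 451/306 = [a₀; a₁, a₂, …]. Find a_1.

451 = 1·306 + 145   →  a_0 = 1
306 = 2·145 + 16   →  a_1 = 2

2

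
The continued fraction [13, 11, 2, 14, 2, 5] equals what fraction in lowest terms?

49443/3778

Fold from the inside: start with 5/1.
  2 + 1/5 = 11/5
  14 + 5/11 = 159/11
  2 + 11/159 = 329/159
  11 + 159/329 = 3778/329
  13 + 329/3778 = 49443/3778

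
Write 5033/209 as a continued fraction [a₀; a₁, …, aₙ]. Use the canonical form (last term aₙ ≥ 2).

[24; 12, 3, 2, 2]

5033 = 24*209 + 17
209 = 12*17 + 5
17 = 3*5 + 2
5 = 2*2 + 1
2 = 2*1 + 0  (stop)
So 5033/209 = [24; 12, 3, 2, 2].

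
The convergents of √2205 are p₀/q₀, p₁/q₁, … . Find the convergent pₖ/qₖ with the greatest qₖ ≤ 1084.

49634/1057

√2205 = [46; 1, 22, 2, 22, 1, 92, …] (period length 6).
Convergents:
  p_0/q_0 = 46/1
  p_1/q_1 = 47/1
  p_2/q_2 = 1080/23
  p_3/q_3 = 2207/47
  p_4/q_4 = 49634/1057
  p_5/q_5 = 51841/1104
q_4 = 1057 ≤ 1084 < 1104 = q_5, so the answer is 49634/1057.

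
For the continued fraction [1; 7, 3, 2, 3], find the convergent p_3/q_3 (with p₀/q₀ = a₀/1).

58/51

Using pₖ = aₖpₖ₋₁ + pₖ₋₂, qₖ = aₖqₖ₋₁ + qₖ₋₂ (with p₋₁=1, p₋₂=0, q₋₁=0, q₋₂=1):
  k=0: a=1, p=1, q=1
  k=1: a=7, p=8, q=7
  k=2: a=3, p=25, q=22
  k=3: a=2, p=58, q=51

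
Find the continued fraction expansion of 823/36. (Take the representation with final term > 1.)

[22; 1, 6, 5]

823 = 22×36 + 31
36 = 1×31 + 5
31 = 6×5 + 1
5 = 5×1 + 0  (stop)
So 823/36 = [22; 1, 6, 5].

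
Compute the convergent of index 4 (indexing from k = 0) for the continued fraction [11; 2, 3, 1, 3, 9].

Using pₖ = aₖpₖ₋₁ + pₖ₋₂, qₖ = aₖqₖ₋₁ + qₖ₋₂ (with p₋₁=1, p₋₂=0, q₋₁=0, q₋₂=1):
  k=0: a=11, p=11, q=1
  k=1: a=2, p=23, q=2
  k=2: a=3, p=80, q=7
  k=3: a=1, p=103, q=9
  k=4: a=3, p=389, q=34

389/34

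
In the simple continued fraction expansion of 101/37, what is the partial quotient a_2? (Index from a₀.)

101 = 2·37 + 27   →  a_0 = 2
37 = 1·27 + 10   →  a_1 = 1
27 = 2·10 + 7   →  a_2 = 2

2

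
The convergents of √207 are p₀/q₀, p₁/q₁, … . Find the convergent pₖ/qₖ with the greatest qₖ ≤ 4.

43/3

√207 = [14; 2, 1, 1, 2, 1, 1, 2, 28, …] (period length 8).
Convergents:
  p_0/q_0 = 14/1
  p_1/q_1 = 29/2
  p_2/q_2 = 43/3
  p_3/q_3 = 72/5
q_2 = 3 ≤ 4 < 5 = q_3, so the answer is 43/3.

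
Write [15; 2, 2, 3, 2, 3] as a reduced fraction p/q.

2065/134

Using pₖ = aₖpₖ₋₁ + pₖ₋₂ and qₖ = aₖqₖ₋₁ + qₖ₋₂:
  k=0: a=15, p=15, q=1
  k=1: a=2, p=31, q=2
  k=2: a=2, p=77, q=5
  k=3: a=3, p=262, q=17
  k=4: a=2, p=601, q=39
  k=5: a=3, p=2065, q=134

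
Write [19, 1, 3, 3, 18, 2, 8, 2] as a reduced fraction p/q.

Fold from the inside: start with 2/1.
  8 + 1/2 = 17/2
  2 + 2/17 = 36/17
  18 + 17/36 = 665/36
  3 + 36/665 = 2031/665
  3 + 665/2031 = 6758/2031
  1 + 2031/6758 = 8789/6758
  19 + 6758/8789 = 173749/8789

173749/8789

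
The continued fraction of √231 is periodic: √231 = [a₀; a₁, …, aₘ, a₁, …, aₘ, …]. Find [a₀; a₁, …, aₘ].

a₀ = ⌊√231⌋ = 15.
With m₀=0, d₀=1 and mₖ₊₁ = dₖaₖ − mₖ, dₖ₊₁ = (n − mₖ₊₁²)/dₖ, aₖ₊₁ = ⌊(a₀+mₖ₊₁)/dₖ₊₁⌋:
  k=1: m=15, d=6, a=5
  k=2: m=15, d=1, a=30
d=1 and a=2a₀=30 at k=2, so the next step gives (m, d) = (15, 6) again — its k=1 value — and the period has length 2.

[15; 5, 30]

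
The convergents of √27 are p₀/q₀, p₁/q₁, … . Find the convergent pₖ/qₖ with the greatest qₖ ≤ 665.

1351/260

√27 = [5; 5, 10, …] (period length 2).
Convergents:
  p_0/q_0 = 5/1
  p_1/q_1 = 26/5
  p_2/q_2 = 265/51
  p_3/q_3 = 1351/260
  p_4/q_4 = 13775/2651
q_3 = 260 ≤ 665 < 2651 = q_4, so the answer is 1351/260.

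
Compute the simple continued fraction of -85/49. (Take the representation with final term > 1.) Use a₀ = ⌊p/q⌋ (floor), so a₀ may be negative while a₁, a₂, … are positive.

[-2; 3, 1, 3, 3]

-85 = -2·49 + 13
49 = 3·13 + 10
13 = 1·10 + 3
10 = 3·3 + 1
3 = 3·1 + 0  (stop)
So -85/49 = [-2; 3, 1, 3, 3].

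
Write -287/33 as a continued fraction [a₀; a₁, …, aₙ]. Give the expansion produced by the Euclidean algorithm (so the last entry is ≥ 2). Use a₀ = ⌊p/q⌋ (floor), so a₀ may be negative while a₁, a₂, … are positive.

-287 = -9×33 + 10
33 = 3×10 + 3
10 = 3×3 + 1
3 = 3×1 + 0  (stop)
So -287/33 = [-9; 3, 3, 3].

[-9; 3, 3, 3]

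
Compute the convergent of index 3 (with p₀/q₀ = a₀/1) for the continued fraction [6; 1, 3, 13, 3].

Using pₖ = aₖpₖ₋₁ + pₖ₋₂, qₖ = aₖqₖ₋₁ + qₖ₋₂ (with p₋₁=1, p₋₂=0, q₋₁=0, q₋₂=1):
  k=0: a=6, p=6, q=1
  k=1: a=1, p=7, q=1
  k=2: a=3, p=27, q=4
  k=3: a=13, p=358, q=53

358/53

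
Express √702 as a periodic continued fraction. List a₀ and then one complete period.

[26; 2, 52]

a₀ = ⌊√702⌋ = 26.
With m₀=0, d₀=1 and mₖ₊₁ = dₖaₖ − mₖ, dₖ₊₁ = (n − mₖ₊₁²)/dₖ, aₖ₊₁ = ⌊(a₀+mₖ₊₁)/dₖ₊₁⌋:
  k=1: m=26, d=26, a=2
  k=2: m=26, d=1, a=52
d=1 and a=2a₀=52 at k=2, so the next step gives (m, d) = (26, 26) again — its k=1 value — and the period has length 2.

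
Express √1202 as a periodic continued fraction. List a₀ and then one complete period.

[34; 1, 2, 34, 2, 1, 68]

a₀ = ⌊√1202⌋ = 34.
With m₀=0, d₀=1 and mₖ₊₁ = dₖaₖ − mₖ, dₖ₊₁ = (n − mₖ₊₁²)/dₖ, aₖ₊₁ = ⌊(a₀+mₖ₊₁)/dₖ₊₁⌋:
  k=1: m=34, d=46, a=1
  k=2: m=12, d=23, a=2
  k=3: m=34, d=2, a=34
  k=4: m=34, d=23, a=2
  k=5: m=12, d=46, a=1
  k=6: m=34, d=1, a=68
d=1 and a=2a₀=68 at k=6, so the next step gives (m, d) = (34, 46) again — its k=1 value — and the period has length 6.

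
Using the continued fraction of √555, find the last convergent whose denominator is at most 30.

212/9

√555 = [23; 1, 1, 3, 1, 3, 1, 1, 46, …] (period length 8).
Convergents:
  p_0/q_0 = 23/1
  p_1/q_1 = 24/1
  p_2/q_2 = 47/2
  p_3/q_3 = 165/7
  p_4/q_4 = 212/9
  p_5/q_5 = 801/34
q_4 = 9 ≤ 30 < 34 = q_5, so the answer is 212/9.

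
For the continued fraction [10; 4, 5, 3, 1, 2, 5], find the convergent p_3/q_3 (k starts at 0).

Using pₖ = aₖpₖ₋₁ + pₖ₋₂, qₖ = aₖqₖ₋₁ + qₖ₋₂ (with p₋₁=1, p₋₂=0, q₋₁=0, q₋₂=1):
  k=0: a=10, p=10, q=1
  k=1: a=4, p=41, q=4
  k=2: a=5, p=215, q=21
  k=3: a=3, p=686, q=67

686/67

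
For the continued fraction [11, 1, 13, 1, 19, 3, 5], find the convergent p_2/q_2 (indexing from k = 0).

167/14

Using pₖ = aₖpₖ₋₁ + pₖ₋₂, qₖ = aₖqₖ₋₁ + qₖ₋₂ (with p₋₁=1, p₋₂=0, q₋₁=0, q₋₂=1):
  k=0: a=11, p=11, q=1
  k=1: a=1, p=12, q=1
  k=2: a=13, p=167, q=14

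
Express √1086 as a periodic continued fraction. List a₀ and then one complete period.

a₀ = ⌊√1086⌋ = 32.
With m₀=0, d₀=1 and mₖ₊₁ = dₖaₖ − mₖ, dₖ₊₁ = (n − mₖ₊₁²)/dₖ, aₖ₊₁ = ⌊(a₀+mₖ₊₁)/dₖ₊₁⌋:
  k=1: m=32, d=62, a=1
  k=2: m=30, d=3, a=20
  k=3: m=30, d=62, a=1
  k=4: m=32, d=1, a=64
d=1 and a=2a₀=64 at k=4, so the next step gives (m, d) = (32, 62) again — its k=1 value — and the period has length 4.

[32; 1, 20, 1, 64]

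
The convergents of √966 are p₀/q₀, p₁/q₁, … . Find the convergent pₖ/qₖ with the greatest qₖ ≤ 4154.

√966 = [31; 12, 2, 2, 2, 12, 62, …] (period length 6).
Convergents:
  p_0/q_0 = 31/1
  p_1/q_1 = 373/12
  p_2/q_2 = 777/25
  p_3/q_3 = 1927/62
  p_4/q_4 = 4631/149
  p_5/q_5 = 57499/1850
  p_6/q_6 = 3569569/114849
q_5 = 1850 ≤ 4154 < 114849 = q_6, so the answer is 57499/1850.

57499/1850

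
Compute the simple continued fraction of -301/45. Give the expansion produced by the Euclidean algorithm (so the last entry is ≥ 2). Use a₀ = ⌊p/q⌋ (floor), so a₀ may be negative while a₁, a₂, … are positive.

-301 = -7·45 + 14
45 = 3·14 + 3
14 = 4·3 + 2
3 = 1·2 + 1
2 = 2·1 + 0  (stop)
So -301/45 = [-7; 3, 4, 1, 2].

[-7; 3, 4, 1, 2]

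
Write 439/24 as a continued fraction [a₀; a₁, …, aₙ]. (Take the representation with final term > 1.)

[18; 3, 2, 3]

439 = 18×24 + 7
24 = 3×7 + 3
7 = 2×3 + 1
3 = 3×1 + 0  (stop)
So 439/24 = [18; 3, 2, 3].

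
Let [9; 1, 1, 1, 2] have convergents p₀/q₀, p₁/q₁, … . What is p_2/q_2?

Using pₖ = aₖpₖ₋₁ + pₖ₋₂, qₖ = aₖqₖ₋₁ + qₖ₋₂ (with p₋₁=1, p₋₂=0, q₋₁=0, q₋₂=1):
  k=0: a=9, p=9, q=1
  k=1: a=1, p=10, q=1
  k=2: a=1, p=19, q=2

19/2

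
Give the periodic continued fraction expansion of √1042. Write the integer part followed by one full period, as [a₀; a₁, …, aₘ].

[32; 3, 1, 1, 3, 64]

a₀ = ⌊√1042⌋ = 32.
With m₀=0, d₀=1 and mₖ₊₁ = dₖaₖ − mₖ, dₖ₊₁ = (n − mₖ₊₁²)/dₖ, aₖ₊₁ = ⌊(a₀+mₖ₊₁)/dₖ₊₁⌋:
  k=1: m=32, d=18, a=3
  k=2: m=22, d=31, a=1
  k=3: m=9, d=31, a=1
  k=4: m=22, d=18, a=3
  k=5: m=32, d=1, a=64
d=1 and a=2a₀=64 at k=5, so the next step gives (m, d) = (32, 18) again — its k=1 value — and the period has length 5.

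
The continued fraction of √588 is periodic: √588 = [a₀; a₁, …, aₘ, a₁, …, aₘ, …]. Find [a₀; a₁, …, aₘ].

a₀ = ⌊√588⌋ = 24.
With m₀=0, d₀=1 and mₖ₊₁ = dₖaₖ − mₖ, dₖ₊₁ = (n − mₖ₊₁²)/dₖ, aₖ₊₁ = ⌊(a₀+mₖ₊₁)/dₖ₊₁⌋:
  k=1: m=24, d=12, a=4
  k=2: m=24, d=1, a=48
d=1 and a=2a₀=48 at k=2, so the next step gives (m, d) = (24, 12) again — its k=1 value — and the period has length 2.

[24; 4, 48]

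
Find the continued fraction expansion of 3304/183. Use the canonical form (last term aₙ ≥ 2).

3304 = 18·183 + 10
183 = 18·10 + 3
10 = 3·3 + 1
3 = 3·1 + 0  (stop)
So 3304/183 = [18; 18, 3, 3].

[18; 18, 3, 3]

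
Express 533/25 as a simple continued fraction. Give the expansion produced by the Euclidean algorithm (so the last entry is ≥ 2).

533 = 21·25 + 8
25 = 3·8 + 1
8 = 8·1 + 0  (stop)
So 533/25 = [21; 3, 8].

[21; 3, 8]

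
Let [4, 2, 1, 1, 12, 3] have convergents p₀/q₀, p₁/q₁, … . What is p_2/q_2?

Using pₖ = aₖpₖ₋₁ + pₖ₋₂, qₖ = aₖqₖ₋₁ + qₖ₋₂ (with p₋₁=1, p₋₂=0, q₋₁=0, q₋₂=1):
  k=0: a=4, p=4, q=1
  k=1: a=2, p=9, q=2
  k=2: a=1, p=13, q=3

13/3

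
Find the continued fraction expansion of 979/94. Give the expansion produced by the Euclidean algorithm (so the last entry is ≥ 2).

[10; 2, 2, 2, 3, 2]

979 = 10×94 + 39
94 = 2×39 + 16
39 = 2×16 + 7
16 = 2×7 + 2
7 = 3×2 + 1
2 = 2×1 + 0  (stop)
So 979/94 = [10; 2, 2, 2, 3, 2].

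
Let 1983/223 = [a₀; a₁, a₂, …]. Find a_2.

8

1983 = 8·223 + 199   →  a_0 = 8
223 = 1·199 + 24   →  a_1 = 1
199 = 8·24 + 7   →  a_2 = 8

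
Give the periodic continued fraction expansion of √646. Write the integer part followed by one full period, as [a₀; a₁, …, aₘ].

[25; 2, 2, 2, 50]

a₀ = ⌊√646⌋ = 25.
With m₀=0, d₀=1 and mₖ₊₁ = dₖaₖ − mₖ, dₖ₊₁ = (n − mₖ₊₁²)/dₖ, aₖ₊₁ = ⌊(a₀+mₖ₊₁)/dₖ₊₁⌋:
  k=1: m=25, d=21, a=2
  k=2: m=17, d=17, a=2
  k=3: m=17, d=21, a=2
  k=4: m=25, d=1, a=50
d=1 and a=2a₀=50 at k=4, so the next step gives (m, d) = (25, 21) again — its k=1 value — and the period has length 4.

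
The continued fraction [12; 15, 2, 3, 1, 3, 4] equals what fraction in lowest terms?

Fold from the inside: start with 4/1.
  3 + 1/4 = 13/4
  1 + 4/13 = 17/13
  3 + 13/17 = 64/17
  2 + 17/64 = 145/64
  15 + 64/145 = 2239/145
  12 + 145/2239 = 27013/2239

27013/2239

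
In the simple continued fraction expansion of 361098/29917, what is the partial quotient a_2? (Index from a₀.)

3

361098 = 12·29917 + 2094   →  a_0 = 12
29917 = 14·2094 + 601   →  a_1 = 14
2094 = 3·601 + 291   →  a_2 = 3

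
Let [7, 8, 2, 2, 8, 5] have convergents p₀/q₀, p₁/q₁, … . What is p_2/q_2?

121/17

Using pₖ = aₖpₖ₋₁ + pₖ₋₂, qₖ = aₖqₖ₋₁ + qₖ₋₂ (with p₋₁=1, p₋₂=0, q₋₁=0, q₋₂=1):
  k=0: a=7, p=7, q=1
  k=1: a=8, p=57, q=8
  k=2: a=2, p=121, q=17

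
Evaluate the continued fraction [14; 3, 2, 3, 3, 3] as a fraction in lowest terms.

Using pₖ = aₖpₖ₋₁ + pₖ₋₂ and qₖ = aₖqₖ₋₁ + qₖ₋₂:
  k=0: a=14, p=14, q=1
  k=1: a=3, p=43, q=3
  k=2: a=2, p=100, q=7
  k=3: a=3, p=343, q=24
  k=4: a=3, p=1129, q=79
  k=5: a=3, p=3730, q=261

3730/261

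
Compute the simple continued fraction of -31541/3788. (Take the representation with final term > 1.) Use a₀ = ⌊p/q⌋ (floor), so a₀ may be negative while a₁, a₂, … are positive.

[-9; 1, 2, 16, 15, 2, 2]

-31541 = -9×3788 + 2551
3788 = 1×2551 + 1237
2551 = 2×1237 + 77
1237 = 16×77 + 5
77 = 15×5 + 2
5 = 2×2 + 1
2 = 2×1 + 0  (stop)
So -31541/3788 = [-9; 1, 2, 16, 15, 2, 2].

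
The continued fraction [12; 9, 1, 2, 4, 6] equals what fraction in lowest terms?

Using pₖ = aₖpₖ₋₁ + pₖ₋₂ and qₖ = aₖqₖ₋₁ + qₖ₋₂:
  k=0: a=12, p=12, q=1
  k=1: a=9, p=109, q=9
  k=2: a=1, p=121, q=10
  k=3: a=2, p=351, q=29
  k=4: a=4, p=1525, q=126
  k=5: a=6, p=9501, q=785

9501/785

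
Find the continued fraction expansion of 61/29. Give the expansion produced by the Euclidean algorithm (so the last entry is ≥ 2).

[2; 9, 1, 2]

61 = 2×29 + 3
29 = 9×3 + 2
3 = 1×2 + 1
2 = 2×1 + 0  (stop)
So 61/29 = [2; 9, 1, 2].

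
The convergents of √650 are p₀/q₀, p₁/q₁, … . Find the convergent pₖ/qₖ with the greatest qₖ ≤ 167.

√650 = [25; 2, 50, …] (period length 2).
Convergents:
  p_0/q_0 = 25/1
  p_1/q_1 = 51/2
  p_2/q_2 = 2575/101
  p_3/q_3 = 5201/204
q_2 = 101 ≤ 167 < 204 = q_3, so the answer is 2575/101.

2575/101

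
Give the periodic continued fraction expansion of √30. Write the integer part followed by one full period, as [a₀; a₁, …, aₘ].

[5; 2, 10]

a₀ = ⌊√30⌋ = 5.
With m₀=0, d₀=1 and mₖ₊₁ = dₖaₖ − mₖ, dₖ₊₁ = (n − mₖ₊₁²)/dₖ, aₖ₊₁ = ⌊(a₀+mₖ₊₁)/dₖ₊₁⌋:
  k=1: m=5, d=5, a=2
  k=2: m=5, d=1, a=10
d=1 and a=2a₀=10 at k=2, so the next step gives (m, d) = (5, 5) again — its k=1 value — and the period has length 2.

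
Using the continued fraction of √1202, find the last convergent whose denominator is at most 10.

104/3

√1202 = [34; 1, 2, 34, 2, 1, 68, …] (period length 6).
Convergents:
  p_0/q_0 = 34/1
  p_1/q_1 = 35/1
  p_2/q_2 = 104/3
  p_3/q_3 = 3571/103
q_2 = 3 ≤ 10 < 103 = q_3, so the answer is 104/3.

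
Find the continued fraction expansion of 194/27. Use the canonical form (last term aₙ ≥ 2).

194 = 7·27 + 5
27 = 5·5 + 2
5 = 2·2 + 1
2 = 2·1 + 0  (stop)
So 194/27 = [7; 5, 2, 2].

[7; 5, 2, 2]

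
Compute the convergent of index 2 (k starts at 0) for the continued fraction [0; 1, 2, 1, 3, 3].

2/3

Using pₖ = aₖpₖ₋₁ + pₖ₋₂, qₖ = aₖqₖ₋₁ + qₖ₋₂ (with p₋₁=1, p₋₂=0, q₋₁=0, q₋₂=1):
  k=0: a=0, p=0, q=1
  k=1: a=1, p=1, q=1
  k=2: a=2, p=2, q=3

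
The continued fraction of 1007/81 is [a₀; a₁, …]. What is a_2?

3

1007 = 12·81 + 35   →  a_0 = 12
81 = 2·35 + 11   →  a_1 = 2
35 = 3·11 + 2   →  a_2 = 3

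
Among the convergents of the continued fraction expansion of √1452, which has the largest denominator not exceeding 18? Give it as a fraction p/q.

381/10

√1452 = [38; 9, 1, 1, 18, 1, 1, 9, 76, …] (period length 8).
Convergents:
  p_0/q_0 = 38/1
  p_1/q_1 = 343/9
  p_2/q_2 = 381/10
  p_3/q_3 = 724/19
q_2 = 10 ≤ 18 < 19 = q_3, so the answer is 381/10.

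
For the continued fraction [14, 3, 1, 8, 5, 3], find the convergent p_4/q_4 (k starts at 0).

2552/179

Using pₖ = aₖpₖ₋₁ + pₖ₋₂, qₖ = aₖqₖ₋₁ + qₖ₋₂ (with p₋₁=1, p₋₂=0, q₋₁=0, q₋₂=1):
  k=0: a=14, p=14, q=1
  k=1: a=3, p=43, q=3
  k=2: a=1, p=57, q=4
  k=3: a=8, p=499, q=35
  k=4: a=5, p=2552, q=179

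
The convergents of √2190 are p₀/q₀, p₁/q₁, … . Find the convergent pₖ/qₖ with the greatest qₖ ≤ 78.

√2190 = [46; 1, 3, 1, 14, 1, 3, 1, 92, …] (period length 8).
Convergents:
  p_0/q_0 = 46/1
  p_1/q_1 = 47/1
  p_2/q_2 = 187/4
  p_3/q_3 = 234/5
  p_4/q_4 = 3463/74
  p_5/q_5 = 3697/79
q_4 = 74 ≤ 78 < 79 = q_5, so the answer is 3463/74.

3463/74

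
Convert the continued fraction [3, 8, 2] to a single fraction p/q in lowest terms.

Fold from the inside: start with 2/1.
  8 + 1/2 = 17/2
  3 + 2/17 = 53/17

53/17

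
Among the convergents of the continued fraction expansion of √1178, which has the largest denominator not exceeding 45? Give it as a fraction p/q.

√1178 = [34; 3, 9, 2, 9, 3, 68, …] (period length 6).
Convergents:
  p_0/q_0 = 34/1
  p_1/q_1 = 103/3
  p_2/q_2 = 961/28
  p_3/q_3 = 2025/59
q_2 = 28 ≤ 45 < 59 = q_3, so the answer is 961/28.

961/28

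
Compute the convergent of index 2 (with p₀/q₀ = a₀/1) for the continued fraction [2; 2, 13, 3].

Using pₖ = aₖpₖ₋₁ + pₖ₋₂, qₖ = aₖqₖ₋₁ + qₖ₋₂ (with p₋₁=1, p₋₂=0, q₋₁=0, q₋₂=1):
  k=0: a=2, p=2, q=1
  k=1: a=2, p=5, q=2
  k=2: a=13, p=67, q=27

67/27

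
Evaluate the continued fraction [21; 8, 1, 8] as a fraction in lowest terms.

1689/80

Using pₖ = aₖpₖ₋₁ + pₖ₋₂ and qₖ = aₖqₖ₋₁ + qₖ₋₂:
  k=0: a=21, p=21, q=1
  k=1: a=8, p=169, q=8
  k=2: a=1, p=190, q=9
  k=3: a=8, p=1689, q=80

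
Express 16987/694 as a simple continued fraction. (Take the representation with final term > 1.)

16987 = 24*694 + 331
694 = 2*331 + 32
331 = 10*32 + 11
32 = 2*11 + 10
11 = 1*10 + 1
10 = 10*1 + 0  (stop)
So 16987/694 = [24; 2, 10, 2, 1, 10].

[24; 2, 10, 2, 1, 10]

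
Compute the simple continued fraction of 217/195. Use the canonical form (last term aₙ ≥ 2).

217 = 1·195 + 22
195 = 8·22 + 19
22 = 1·19 + 3
19 = 6·3 + 1
3 = 3·1 + 0  (stop)
So 217/195 = [1; 8, 1, 6, 3].

[1; 8, 1, 6, 3]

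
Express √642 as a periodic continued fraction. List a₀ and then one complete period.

[25; 2, 1, 24, 1, 2, 50]

a₀ = ⌊√642⌋ = 25.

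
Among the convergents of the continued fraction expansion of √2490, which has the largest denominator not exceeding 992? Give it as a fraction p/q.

49351/989

√2490 = [49; 1, 8, 1, 98, …] (period length 4).
Convergents:
  p_0/q_0 = 49/1
  p_1/q_1 = 50/1
  p_2/q_2 = 449/9
  p_3/q_3 = 499/10
  p_4/q_4 = 49351/989
  p_5/q_5 = 49850/999
q_4 = 989 ≤ 992 < 999 = q_5, so the answer is 49351/989.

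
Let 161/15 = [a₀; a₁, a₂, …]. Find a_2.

2

161 = 10·15 + 11   →  a_0 = 10
15 = 1·11 + 4   →  a_1 = 1
11 = 2·4 + 3   →  a_2 = 2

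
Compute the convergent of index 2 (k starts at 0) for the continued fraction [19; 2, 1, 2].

58/3

Using pₖ = aₖpₖ₋₁ + pₖ₋₂, qₖ = aₖqₖ₋₁ + qₖ₋₂ (with p₋₁=1, p₋₂=0, q₋₁=0, q₋₂=1):
  k=0: a=19, p=19, q=1
  k=1: a=2, p=39, q=2
  k=2: a=1, p=58, q=3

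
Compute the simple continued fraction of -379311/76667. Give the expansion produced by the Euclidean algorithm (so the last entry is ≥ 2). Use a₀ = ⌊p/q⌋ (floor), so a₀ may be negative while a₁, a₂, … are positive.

-379311 = -5*76667 + 4024
76667 = 19*4024 + 211
4024 = 19*211 + 15
211 = 14*15 + 1
15 = 15*1 + 0  (stop)
So -379311/76667 = [-5; 19, 19, 14, 15].

[-5; 19, 19, 14, 15]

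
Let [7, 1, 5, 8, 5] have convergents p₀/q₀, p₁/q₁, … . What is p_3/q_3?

Using pₖ = aₖpₖ₋₁ + pₖ₋₂, qₖ = aₖqₖ₋₁ + qₖ₋₂ (with p₋₁=1, p₋₂=0, q₋₁=0, q₋₂=1):
  k=0: a=7, p=7, q=1
  k=1: a=1, p=8, q=1
  k=2: a=5, p=47, q=6
  k=3: a=8, p=384, q=49

384/49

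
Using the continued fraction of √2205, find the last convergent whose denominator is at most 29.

√2205 = [46; 1, 22, 2, 22, 1, 92, …] (period length 6).
Convergents:
  p_0/q_0 = 46/1
  p_1/q_1 = 47/1
  p_2/q_2 = 1080/23
  p_3/q_3 = 2207/47
q_2 = 23 ≤ 29 < 47 = q_3, so the answer is 1080/23.

1080/23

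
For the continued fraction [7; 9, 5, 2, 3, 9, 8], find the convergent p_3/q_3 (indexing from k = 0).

718/101

Using pₖ = aₖpₖ₋₁ + pₖ₋₂, qₖ = aₖqₖ₋₁ + qₖ₋₂ (with p₋₁=1, p₋₂=0, q₋₁=0, q₋₂=1):
  k=0: a=7, p=7, q=1
  k=1: a=9, p=64, q=9
  k=2: a=5, p=327, q=46
  k=3: a=2, p=718, q=101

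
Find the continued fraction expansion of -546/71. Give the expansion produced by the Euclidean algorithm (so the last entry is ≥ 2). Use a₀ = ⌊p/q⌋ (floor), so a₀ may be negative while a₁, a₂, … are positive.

-546 = -8·71 + 22
71 = 3·22 + 5
22 = 4·5 + 2
5 = 2·2 + 1
2 = 2·1 + 0  (stop)
So -546/71 = [-8; 3, 4, 2, 2].

[-8; 3, 4, 2, 2]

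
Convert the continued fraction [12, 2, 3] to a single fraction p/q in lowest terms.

87/7

Fold from the inside: start with 3/1.
  2 + 1/3 = 7/3
  12 + 3/7 = 87/7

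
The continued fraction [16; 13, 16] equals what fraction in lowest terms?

Using pₖ = aₖpₖ₋₁ + pₖ₋₂ and qₖ = aₖqₖ₋₁ + qₖ₋₂:
  k=0: a=16, p=16, q=1
  k=1: a=13, p=209, q=13
  k=2: a=16, p=3360, q=209

3360/209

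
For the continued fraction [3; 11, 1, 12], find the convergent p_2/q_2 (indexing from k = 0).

Using pₖ = aₖpₖ₋₁ + pₖ₋₂, qₖ = aₖqₖ₋₁ + qₖ₋₂ (with p₋₁=1, p₋₂=0, q₋₁=0, q₋₂=1):
  k=0: a=3, p=3, q=1
  k=1: a=11, p=34, q=11
  k=2: a=1, p=37, q=12

37/12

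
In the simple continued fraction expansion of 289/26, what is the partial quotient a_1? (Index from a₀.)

8

289 = 11·26 + 3   →  a_0 = 11
26 = 8·3 + 2   →  a_1 = 8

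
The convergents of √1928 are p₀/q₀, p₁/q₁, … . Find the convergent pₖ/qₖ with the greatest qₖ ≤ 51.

√1928 = [43; 1, 9, 1, 86, …] (period length 4).
Convergents:
  p_0/q_0 = 43/1
  p_1/q_1 = 44/1
  p_2/q_2 = 439/10
  p_3/q_3 = 483/11
  p_4/q_4 = 41977/956
q_3 = 11 ≤ 51 < 956 = q_4, so the answer is 483/11.

483/11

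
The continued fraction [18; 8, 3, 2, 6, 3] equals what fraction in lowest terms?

Fold from the inside: start with 3/1.
  6 + 1/3 = 19/3
  2 + 3/19 = 41/19
  3 + 19/41 = 142/41
  8 + 41/142 = 1177/142
  18 + 142/1177 = 21328/1177

21328/1177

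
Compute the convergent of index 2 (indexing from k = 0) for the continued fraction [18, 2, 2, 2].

Using pₖ = aₖpₖ₋₁ + pₖ₋₂, qₖ = aₖqₖ₋₁ + qₖ₋₂ (with p₋₁=1, p₋₂=0, q₋₁=0, q₋₂=1):
  k=0: a=18, p=18, q=1
  k=1: a=2, p=37, q=2
  k=2: a=2, p=92, q=5

92/5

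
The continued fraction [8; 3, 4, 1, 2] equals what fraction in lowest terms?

Fold from the inside: start with 2/1.
  1 + 1/2 = 3/2
  4 + 2/3 = 14/3
  3 + 3/14 = 45/14
  8 + 14/45 = 374/45

374/45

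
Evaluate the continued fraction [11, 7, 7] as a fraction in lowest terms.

Using pₖ = aₖpₖ₋₁ + pₖ₋₂ and qₖ = aₖqₖ₋₁ + qₖ₋₂:
  k=0: a=11, p=11, q=1
  k=1: a=7, p=78, q=7
  k=2: a=7, p=557, q=50

557/50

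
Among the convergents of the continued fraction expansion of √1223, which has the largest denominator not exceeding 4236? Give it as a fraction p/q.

85645/2449

√1223 = [34; 1, 33, 1, 68, …] (period length 4).
Convergents:
  p_0/q_0 = 34/1
  p_1/q_1 = 35/1
  p_2/q_2 = 1189/34
  p_3/q_3 = 1224/35
  p_4/q_4 = 84421/2414
  p_5/q_5 = 85645/2449
  p_6/q_6 = 2910706/83231
q_5 = 2449 ≤ 4236 < 83231 = q_6, so the answer is 85645/2449.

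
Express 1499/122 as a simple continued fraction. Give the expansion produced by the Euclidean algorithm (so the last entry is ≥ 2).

1499 = 12*122 + 35
122 = 3*35 + 17
35 = 2*17 + 1
17 = 17*1 + 0  (stop)
So 1499/122 = [12; 3, 2, 17].

[12; 3, 2, 17]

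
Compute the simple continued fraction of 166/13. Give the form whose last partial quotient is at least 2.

166 = 12×13 + 10
13 = 1×10 + 3
10 = 3×3 + 1
3 = 3×1 + 0  (stop)
So 166/13 = [12; 1, 3, 3].

[12; 1, 3, 3]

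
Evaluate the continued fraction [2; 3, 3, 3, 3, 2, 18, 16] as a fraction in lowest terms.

Fold from the inside: start with 16/1.
  18 + 1/16 = 289/16
  2 + 16/289 = 594/289
  3 + 289/594 = 2071/594
  3 + 594/2071 = 6807/2071
  3 + 2071/6807 = 22492/6807
  3 + 6807/22492 = 74283/22492
  2 + 22492/74283 = 171058/74283

171058/74283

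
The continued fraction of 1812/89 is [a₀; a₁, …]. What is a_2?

1

1812 = 20·89 + 32   →  a_0 = 20
89 = 2·32 + 25   →  a_1 = 2
32 = 1·25 + 7   →  a_2 = 1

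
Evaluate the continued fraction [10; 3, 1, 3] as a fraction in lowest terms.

154/15

Fold from the inside: start with 3/1.
  1 + 1/3 = 4/3
  3 + 3/4 = 15/4
  10 + 4/15 = 154/15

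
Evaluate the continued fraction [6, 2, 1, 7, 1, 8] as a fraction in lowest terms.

Fold from the inside: start with 8/1.
  1 + 1/8 = 9/8
  7 + 8/9 = 71/9
  1 + 9/71 = 80/71
  2 + 71/80 = 231/80
  6 + 80/231 = 1466/231

1466/231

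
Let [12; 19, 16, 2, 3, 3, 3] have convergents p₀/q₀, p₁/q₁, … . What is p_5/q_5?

86838/7205

Using pₖ = aₖpₖ₋₁ + pₖ₋₂, qₖ = aₖqₖ₋₁ + qₖ₋₂ (with p₋₁=1, p₋₂=0, q₋₁=0, q₋₂=1):
  k=0: a=12, p=12, q=1
  k=1: a=19, p=229, q=19
  k=2: a=16, p=3676, q=305
  k=3: a=2, p=7581, q=629
  k=4: a=3, p=26419, q=2192
  k=5: a=3, p=86838, q=7205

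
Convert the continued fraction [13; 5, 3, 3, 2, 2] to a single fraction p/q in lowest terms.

Using pₖ = aₖpₖ₋₁ + pₖ₋₂ and qₖ = aₖqₖ₋₁ + qₖ₋₂:
  k=0: a=13, p=13, q=1
  k=1: a=5, p=66, q=5
  k=2: a=3, p=211, q=16
  k=3: a=3, p=699, q=53
  k=4: a=2, p=1609, q=122
  k=5: a=2, p=3917, q=297

3917/297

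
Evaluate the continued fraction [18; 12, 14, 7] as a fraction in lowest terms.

21609/1195

Fold from the inside: start with 7/1.
  14 + 1/7 = 99/7
  12 + 7/99 = 1195/99
  18 + 99/1195 = 21609/1195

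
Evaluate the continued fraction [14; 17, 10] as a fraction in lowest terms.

2404/171

Using pₖ = aₖpₖ₋₁ + pₖ₋₂ and qₖ = aₖqₖ₋₁ + qₖ₋₂:
  k=0: a=14, p=14, q=1
  k=1: a=17, p=239, q=17
  k=2: a=10, p=2404, q=171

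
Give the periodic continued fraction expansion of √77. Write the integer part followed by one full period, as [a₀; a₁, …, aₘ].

a₀ = ⌊√77⌋ = 8.
With m₀=0, d₀=1 and mₖ₊₁ = dₖaₖ − mₖ, dₖ₊₁ = (n − mₖ₊₁²)/dₖ, aₖ₊₁ = ⌊(a₀+mₖ₊₁)/dₖ₊₁⌋:
  k=1: m=8, d=13, a=1
  k=2: m=5, d=4, a=3
  k=3: m=7, d=7, a=2
  k=4: m=7, d=4, a=3
  k=5: m=5, d=13, a=1
  k=6: m=8, d=1, a=16
d=1 and a=2a₀=16 at k=6, so the next step gives (m, d) = (8, 13) again — its k=1 value — and the period has length 6.

[8; 1, 3, 2, 3, 1, 16]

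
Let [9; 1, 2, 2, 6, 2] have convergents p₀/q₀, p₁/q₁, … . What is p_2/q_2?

Using pₖ = aₖpₖ₋₁ + pₖ₋₂, qₖ = aₖqₖ₋₁ + qₖ₋₂ (with p₋₁=1, p₋₂=0, q₋₁=0, q₋₂=1):
  k=0: a=9, p=9, q=1
  k=1: a=1, p=10, q=1
  k=2: a=2, p=29, q=3

29/3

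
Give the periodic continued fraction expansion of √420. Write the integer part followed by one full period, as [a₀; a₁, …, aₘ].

a₀ = ⌊√420⌋ = 20.
With m₀=0, d₀=1 and mₖ₊₁ = dₖaₖ − mₖ, dₖ₊₁ = (n − mₖ₊₁²)/dₖ, aₖ₊₁ = ⌊(a₀+mₖ₊₁)/dₖ₊₁⌋:
  k=1: m=20, d=20, a=2
  k=2: m=20, d=1, a=40
d=1 and a=2a₀=40 at k=2, so the next step gives (m, d) = (20, 20) again — its k=1 value — and the period has length 2.

[20; 2, 40]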